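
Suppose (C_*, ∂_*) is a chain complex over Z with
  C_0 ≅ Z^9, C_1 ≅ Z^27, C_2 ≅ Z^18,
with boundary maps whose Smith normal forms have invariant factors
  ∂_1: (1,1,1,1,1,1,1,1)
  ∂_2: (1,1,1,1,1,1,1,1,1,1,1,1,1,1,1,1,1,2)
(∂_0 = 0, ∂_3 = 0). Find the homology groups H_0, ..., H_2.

H_0 = Z,  H_1 = Z ⊕ Z/2,  H_2 = 0.

H_0: b_0 = 9 − 0 − 8 = 1; torsion from ∂_1 factors > 1: none. So H_0 = Z.
H_1: b_1 = 27 − 8 − 18 = 1; torsion from ∂_2 factors > 1: [2]. So H_1 = Z ⊕ Z/2.
H_2: b_2 = 18 − 18 − 0 = 0; torsion from ∂_3 factors > 1: none. So H_2 = 0.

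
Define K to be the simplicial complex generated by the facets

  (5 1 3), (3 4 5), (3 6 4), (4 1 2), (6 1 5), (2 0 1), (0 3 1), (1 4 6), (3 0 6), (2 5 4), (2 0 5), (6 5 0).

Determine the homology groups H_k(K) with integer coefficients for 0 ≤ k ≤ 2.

K has 7 vertices, 18 edges, 12 triangles.
rank ∂_0 = 0, rank ∂_1 = 6 ⇒ b_0 = 7 − 0 − 6 = 1; all invariant factors of ∂_1 are 1 so no torsion. So H_0 = Z.
rank ∂_1 = 6, rank ∂_2 = 12 ⇒ b_1 = 18 − 6 − 12 = 0; ∂_2 has invariant factor(s) [2] giving torsion. So H_1 = Z/2Z.
rank ∂_2 = 12, rank ∂_3 = 0 ⇒ b_2 = 12 − 12 − 0 = 0. So H_2 = 0.

H_0 = Z,  H_1 = Z/2Z,  H_2 = 0.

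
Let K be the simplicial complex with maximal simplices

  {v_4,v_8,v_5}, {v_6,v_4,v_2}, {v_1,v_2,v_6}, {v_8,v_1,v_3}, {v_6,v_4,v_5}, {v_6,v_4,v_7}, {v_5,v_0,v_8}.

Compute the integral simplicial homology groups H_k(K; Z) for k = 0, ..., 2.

H_0 = Z,  H_1 = Z,  H_2 = 0.

K has 9 vertices, 16 edges, 7 triangles.
rank ∂_0 = 0, rank ∂_1 = 8 ⇒ b_0 = 9 − 0 − 8 = 1; all invariant factors of ∂_1 are 1 so no torsion. So H_0 ≅ Z.
rank ∂_1 = 8, rank ∂_2 = 7 ⇒ b_1 = 16 − 8 − 7 = 1; all invariant factors of ∂_2 are 1 so no torsion. So H_1 ≅ Z.
rank ∂_2 = 7, rank ∂_3 = 0 ⇒ b_2 = 7 − 7 − 0 = 0. So H_2 ≅ 0.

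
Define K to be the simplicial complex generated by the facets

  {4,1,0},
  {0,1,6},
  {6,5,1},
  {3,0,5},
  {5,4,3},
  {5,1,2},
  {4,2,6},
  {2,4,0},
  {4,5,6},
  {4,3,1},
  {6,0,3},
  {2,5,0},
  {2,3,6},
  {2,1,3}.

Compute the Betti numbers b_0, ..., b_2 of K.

K has 7 vertices, 21 edges, 14 triangles.
rank ∂_0 = 0, rank ∂_1 = 6 ⇒ b_0 = 7 − 0 − 6 = 1; all invariant factors of ∂_1 are 1 so no torsion. So H_0 ≅ Z.
rank ∂_1 = 6, rank ∂_2 = 13 ⇒ b_1 = 21 − 6 − 13 = 2; all invariant factors of ∂_2 are 1 so no torsion. So H_1 ≅ Z^2.
rank ∂_2 = 13, rank ∂_3 = 0 ⇒ b_2 = 14 − 13 − 0 = 1. So H_2 ≅ Z.

b_0 = 1, b_1 = 2, b_2 = 1.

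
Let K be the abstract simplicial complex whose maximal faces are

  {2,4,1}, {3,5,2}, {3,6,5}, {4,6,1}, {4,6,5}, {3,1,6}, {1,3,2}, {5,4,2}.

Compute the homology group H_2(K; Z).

H_2 ≅ Z.

Take the total order 1 < 2 < 3 < 4 < 5 < 6 on the vertex set. Then K (dimension 2) consists of the simplices:

  0-simplices (6): [1], [2], [3], [4], [5], [6]
  1-simplices (12): [1,2], [1,3], [1,4], [1,6], [2,3], [2,4], [2,5], [3,5], [3,6], [4,5], [4,6], [5,6]
  2-simplices (8): [1,2,3], [1,2,4], [1,3,6], [1,4,6], [2,3,5], [2,4,5], [3,5,6], [4,5,6]

giving chain groups C_0 ≅ Z^6, C_1 ≅ Z^12, C_2 ≅ Z^8.

The boundary map ∂_1: C_1 → C_0 maps an edge to its endpoints' difference, ∂[p,q] = q − p. For instance
  ∂[4,6] = [6] − [4].
As a 6×12 matrix over Z this has rank 5, with invariant factors (1,1,1,1,1).

Boundary ∂_2: C_2 → C_1 maps a triangle to the signed sum of its edges. For instance
  ∂[1,3,6] = [3,6] − [1,6] + [1,3],
  ∂[4,5,6] = [5,6] − [4,6] + [4,5].
The resulting 12×8 matrix has rank 7, and its Smith normal form has invariant factors (1,1,1,1,1,1,1).

Computing H_k = (kernel of ∂_k) / (image of ∂_{k+1}):

  H_2: rank ker ∂_2 − rank ∂_3 = (8 − 7) − 0 = 1, and there is no ∂_3, so H_2 ≅ Z.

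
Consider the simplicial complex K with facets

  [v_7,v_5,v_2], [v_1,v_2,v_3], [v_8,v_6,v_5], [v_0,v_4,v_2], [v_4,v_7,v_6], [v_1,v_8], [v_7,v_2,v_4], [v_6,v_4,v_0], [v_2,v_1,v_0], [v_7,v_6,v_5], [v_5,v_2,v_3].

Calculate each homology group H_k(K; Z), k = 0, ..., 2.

H_0 ≅ Z,  H_1 ≅ Z,  H_2 = 0.

We work with the vertex ordering v_0 < v_1 < v_2 < v_3 < v_4 < v_5 < v_6 < v_7 < v_8. The simplices of K, each written with vertices in increasing order, are:

  0-simplices (9): [v_0], [v_1], [v_2], [v_3], [v_4], [v_5], [v_6], [v_7], [v_8]
  1-simplices (19): (19 of them)
  2-simplices (10): [v_0,v_1,v_2], [v_0,v_2,v_4], [v_0,v_4,v_6], [v_1,v_2,v_3], [v_2,v_3,v_5], [v_2,v_4,v_7], [v_2,v_5,v_7], [v_4,v_6,v_7], [v_5,v_6,v_7], [v_5,v_6,v_8]

so the chain groups are C_0 ≅ Z^9, C_1 ≅ Z^19, C_2 ≅ Z^10.

∂_1: C_1 → C_0 sends each edge [p,q] (with p < q) to q − p.
This gives a 9×19 integer matrix of rank 8; reducing to Smith normal form yields diagonal entries (1,1,1,1,1,1,1,1).

The boundary map ∂_2: C_2 → C_1 maps a triangle to the signed sum of its edges. For instance
  ∂[v_2,v_4,v_7] = [v_4,v_7] − [v_2,v_7] + [v_2,v_4],
  ∂[v_2,v_3,v_5] = [v_3,v_5] − [v_2,v_5] + [v_2,v_3].
As a 19×10 matrix over Z this has rank 10, with invariant factors (1,1,1,1,1,1,1,1,1,1).

Reading off H_k = ker ∂_k / im ∂_{k+1}:

  H_0: rank C_0 − rank ∂_1 = 9 − 8 = 1, and the invariant factors of ∂_1 are all 1, so H_0 ≅ Z.
  H_1: rank ker ∂_1 − rank ∂_2 = (19 − 8) − 10 = 1, and the invariant factors of ∂_2 are all 1, so H_1 ≅ Z.
  H_2: rank ker ∂_2 − rank ∂_3 = (10 − 10) − 0 = 0, and there is no ∂_3, so H_2 ≅ 0.

As a check, the Euler characteristic is 9 − 19 + 10 = 0, which agrees with 1 − 1 + 0 = 0.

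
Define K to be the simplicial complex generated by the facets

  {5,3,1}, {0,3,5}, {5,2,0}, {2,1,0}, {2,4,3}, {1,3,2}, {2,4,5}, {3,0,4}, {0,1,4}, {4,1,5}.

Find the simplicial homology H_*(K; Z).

Order the vertices as 0 < 1 < 2 < 3 < 4 < 5. Listing each simplex with vertices in this order, K has dimension 2 with simplices:

  0-simplices (6): [0], [1], [2], [3], [4], [5]
  1-simplices (15): [0,1], [0,2], [0,3], [0,4], [0,5], [1,2], [1,3], [1,4], [1,5], [2,3], [2,4], [2,5], [3,4], [3,5], [4,5]
  2-simplices (10): [0,1,2], [0,1,4], [0,2,5], [0,3,4], [0,3,5], [1,2,3], [1,3,5], [1,4,5], [2,3,4], [2,4,5]

Hence C_0 ≅ Z^6, C_1 ≅ Z^15, C_2 ≅ Z^10.

Boundary ∂_1: C_1 → C_0 is given by ∂[p,q] = [q] − [p].
As a 6×15 matrix over Z this has rank 5, with invariant factors (1,1,1,1,1).

∂_2: C_2 → C_1 sends each 2-simplex [p,q,r] to [q,r] − [p,r] + [p,q]. For instance
  ∂[0,3,4] = [3,4] − [0,4] + [0,3],
  ∂[0,3,5] = [3,5] − [0,5] + [0,3].
This gives a 15×10 integer matrix of rank 10; reducing to Smith normal form yields diagonal entries (1,1,1,1,1,1,1,1,1,2).

From H_k ≅ ker(∂_k) / im(∂_{k+1}) we obtain:

  H_0: rank C_0 − rank ∂_1 = 6 − 5 = 1, and the invariant factors of ∂_1 are all 1, so H_0 ≅ Z.
  H_1: rank ker ∂_1 − rank ∂_2 = (15 − 5) − 10 = 0, and ∂_2 has invariant factor 2 > 1, so H_1 ≅ Z_2.
  H_2: rank ker ∂_2 − rank ∂_3 = (10 − 10) − 0 = 0, and there is no ∂_3, so H_2 ≅ 0.

H_0 ≅ Z,  H_1 ≅ Z_2,  H_2 = 0.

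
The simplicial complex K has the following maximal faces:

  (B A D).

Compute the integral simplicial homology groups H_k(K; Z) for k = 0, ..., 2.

H_0 = Z,  H_1 = 0,  H_2 = 0.

Order the vertices as A < B < D. Listing each simplex with vertices in this order, K has dimension 2 with simplices:

  0-simplices (3): A, B, D
  1-simplices (3): AB, AD, BD
  2-simplices (1): ABD

so the chain groups are C_0 ≅ Z^3, C_1 ≅ Z^3, C_2 ≅ Z^1.

Boundary ∂_1: C_1 → C_0 maps an edge to its endpoints' difference, ∂[p,q] = q − p. For instance
  ∂AB = B − A.
The 3×3 boundary matrix has rank 2 and Smith normal form diag(1,1).

∂_2: C_2 → C_1 acts by ∂[p,q,r] = [q,r] − [p,r] + [p,q]. For instance
  ∂ABD = BD − AD + AB.
This gives a 3×1 integer matrix of rank 1; reducing to Smith normal form yields diagonal entries (1).

Reading off H_k = ker ∂_k / im ∂_{k+1}:

  H_0: rank C_0 − rank ∂_1 = 3 − 2 = 1, and the invariant factors of ∂_1 are all 1, so H_0 = Z.
  H_1: rank ker ∂_1 − rank ∂_2 = (3 − 2) − 1 = 0, and the invariant factors of ∂_2 are all 1, so H_1 = 0.
  H_2: rank ker ∂_2 − rank ∂_3 = (1 − 1) − 0 = 0, and there is no ∂_3, so H_2 = 0.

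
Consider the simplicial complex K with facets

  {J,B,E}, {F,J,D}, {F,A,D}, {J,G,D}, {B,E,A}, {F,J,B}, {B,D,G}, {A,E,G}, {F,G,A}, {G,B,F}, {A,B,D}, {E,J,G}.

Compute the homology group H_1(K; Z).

Order the vertices as A < B < D < E < F < G < J. Listing each simplex with vertices in this order, K has dimension 2 with simplices:

  0-simplices (7): A, B, D, E, F, G, J
  1-simplices (18): AB, AD, AE, AF, AG, BD, BE, BF, BG, BJ, DF, DG, DJ, EG, EJ, FG, FJ, GJ
  2-simplices (12): ABD, ABE, ADF, AEG, AFG, BDG, BEJ, BFG, BFJ, DFJ, DGJ, EGJ

giving chain groups C_0 ≅ Z^7, C_1 ≅ Z^18, C_2 ≅ Z^12.

∂_1: C_1 → C_0 maps an edge to its endpoints' difference, ∂[p,q] = q − p.
The 7×18 boundary matrix has rank 6 and Smith normal form diag(1,1,1,1,1,1).

Boundary ∂_2: C_2 → C_1 sends each 2-simplex [p,q,r] to [q,r] − [p,r] + [p,q]. For instance
  ∂BFG = FG − BG + BF,
  ∂ADF = DF − AF + AD.
The 18×12 boundary matrix has rank 12 and Smith normal form diag(1,1,1,1,1,1,1,1,1,1,1,2).

Computing H_k = (kernel of ∂_k) / (image of ∂_{k+1}):

  H_1: rank ker ∂_1 − rank ∂_2 = (18 − 6) − 12 = 0, and ∂_2 has invariant factor 2 > 1, so H_1 = Z_2.

H_1 = Z_2.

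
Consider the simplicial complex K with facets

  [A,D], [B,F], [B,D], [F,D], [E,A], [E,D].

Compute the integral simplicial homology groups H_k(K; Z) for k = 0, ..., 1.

H_0 ≅ Z,  H_1 ≅ Z^2.

Take the total order A < B < D < E < F on the vertex set. Then K (dimension 1) consists of the simplices:

  0-simplices (5): A, B, D, E, F
  1-simplices (6): AD, AE, BD, BF, DE, DF

so the chain groups are C_0 ≅ Z^5, C_1 ≅ Z^6.

The boundary map ∂_1: C_1 → C_0 maps an edge to its endpoints' difference, ∂[p,q] = q − p. For instance
  ∂DE = E − D.
As a 5×6 matrix over Z this has rank 4, with invariant factors (1,1,1,1).

Reading off H_k = ker ∂_k / im ∂_{k+1}:

  H_0: rank C_0 − rank ∂_1 = 5 − 4 = 1, and the invariant factors of ∂_1 are all 1, so H_0 ≅ Z.
  H_1: rank ker ∂_1 − rank ∂_2 = (6 − 4) − 0 = 2, and there is no ∂_2, so H_1 ≅ Z^2.

As a check, the Euler characteristic is 5 − 6 = -1, which agrees with 1 − 2 = -1.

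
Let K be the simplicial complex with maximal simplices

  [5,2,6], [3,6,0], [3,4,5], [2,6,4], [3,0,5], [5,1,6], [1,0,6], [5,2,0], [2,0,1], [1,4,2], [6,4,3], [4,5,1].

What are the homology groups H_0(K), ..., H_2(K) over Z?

H_0 = Z,  H_1 = Z/2Z,  H_2 = 0.

Order the vertices as 0 < 1 < 2 < 3 < 4 < 5 < 6. Listing each simplex with vertices in this order, K has dimension 2 with simplices:

  0-simplices (7): [0], [1], [2], [3], [4], [5], [6]
  1-simplices (18): [0,1], [0,2], [0,3], [0,5], [0,6], [1,2], [1,4], [1,5], [1,6], [2,4], [2,5], [2,6], [3,4], [3,5], [3,6], [4,5], [4,6], [5,6]
  2-simplices (12): [0,1,2], [0,1,6], [0,2,5], [0,3,5], [0,3,6], [1,2,4], [1,4,5], [1,5,6], [2,4,6], [2,5,6], [3,4,5], [3,4,6]

so the chain groups are C_0 ≅ Z^7, C_1 ≅ Z^18, C_2 ≅ Z^12.

Boundary ∂_1: C_1 → C_0 sends each edge [p,q] (with p < q) to q − p.
This gives a 7×18 integer matrix of rank 6; reducing to Smith normal form yields diagonal entries (1,1,1,1,1,1).

The boundary map ∂_2: C_2 → C_1 maps a triangle to the signed sum of its edges. For instance
  ∂[2,5,6] = [5,6] − [2,6] + [2,5],
  ∂[0,3,5] = [3,5] − [0,5] + [0,3].
As a 18×12 matrix over Z this has rank 12, with invariant factors (1,1,1,1,1,1,1,1,1,1,1,2).

Now H_k = ker ∂_k / im ∂_{k+1}, so:

  H_0: rank C_0 − rank ∂_1 = 7 − 6 = 1, and the invariant factors of ∂_1 are all 1, so H_0 ≅ Z.
  H_1: rank ker ∂_1 − rank ∂_2 = (18 − 6) − 12 = 0, and ∂_2 has invariant factor 2 > 1, so H_1 ≅ Z/2Z.
  H_2: rank ker ∂_2 − rank ∂_3 = (12 − 12) − 0 = 0, and there is no ∂_3, so H_2 ≅ 0.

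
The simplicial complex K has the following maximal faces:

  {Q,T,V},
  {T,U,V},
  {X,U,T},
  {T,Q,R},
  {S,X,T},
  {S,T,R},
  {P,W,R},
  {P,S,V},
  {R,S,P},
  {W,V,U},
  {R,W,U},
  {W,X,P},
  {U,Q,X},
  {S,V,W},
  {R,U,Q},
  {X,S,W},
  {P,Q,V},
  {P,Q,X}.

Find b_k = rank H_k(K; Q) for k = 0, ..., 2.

b_0 = 1, b_1 = 1, b_2 = 0.

We work with the vertex ordering P < Q < R < S < T < U < V < W < X. The simplices of K, each written with vertices in increasing order, are:

  0-simplices (9): P, Q, R, S, T, U, V, W, X
  1-simplices (27): PQ, PR, PS, PV, PW, PX, QR, QT, QU, QV, QX, RS, RT, RU, RW, ST, SV, SW, SX, TU, TV, TX, UV, UW, UX, VW, WX
  2-simplices (18): PQV, PQX, PRS, PRW, PSV, PWX, QRT, QRU, QTV, QUX, RST, RUW, STX, SVW, SWX, TUV, TUX, UVW

so the chain groups are C_0 ≅ Z^9, C_1 ≅ Z^27, C_2 ≅ Z^18.

The boundary map ∂_1: C_1 → C_0 maps an edge to its endpoints' difference, ∂[p,q] = q − p. For instance
  ∂SX = X − S.
This gives a 9×27 integer matrix of rank 8; reducing to Smith normal form yields diagonal entries (1,1,1,1,1,1,1,1).

Boundary ∂_2: C_2 → C_1 sends each 2-simplex [p,q,r] to [q,r] − [p,r] + [p,q]. For instance
  ∂SVW = VW − SW + SV,
  ∂QRU = RU − QU + QR.
The resulting 27×18 matrix has rank 18, and its Smith normal form has invariant factors (1,1,1,1,1,1,1,1,1,1,1,1,1,1,1,1,1,2).

From H_k ≅ ker(∂_k) / im(∂_{k+1}) we obtain:

  H_0: rank C_0 − rank ∂_1 = 9 − 8 = 1, and the invariant factors of ∂_1 are all 1, so H_0 ≅ Z.
  H_1: rank ker ∂_1 − rank ∂_2 = (27 − 8) − 18 = 1, and ∂_2 has invariant factor 2 > 1, so H_1 ≅ Z ⊕ Z/2.
  H_2: rank ker ∂_2 − rank ∂_3 = (18 − 18) − 0 = 0, and there is no ∂_3, so H_2 ≅ 0.

Hence the Betti numbers are b_0 = 1, b_1 = 1, b_2 = 0.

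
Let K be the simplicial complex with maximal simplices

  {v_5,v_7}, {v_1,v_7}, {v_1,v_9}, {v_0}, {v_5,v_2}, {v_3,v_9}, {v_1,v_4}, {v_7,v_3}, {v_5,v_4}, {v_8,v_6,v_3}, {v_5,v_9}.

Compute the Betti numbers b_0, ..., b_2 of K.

Order the vertices as v_0 < v_1 < v_2 < v_3 < v_4 < v_5 < v_6 < v_7 < v_8 < v_9. Listing each simplex with vertices in this order, K has dimension 2 with simplices:

  0-simplices (10): [v_0], [v_1], [v_2], [v_3], [v_4], [v_5], [v_6], [v_7], [v_8], [v_9]
  1-simplices (12): [v_1,v_4], [v_1,v_7], [v_1,v_9], [v_2,v_5], [v_3,v_6], [v_3,v_7], [v_3,v_8], [v_3,v_9], [v_4,v_5], [v_5,v_7], [v_5,v_9], [v_6,v_8]
  2-simplices (1): [v_3,v_6,v_8]

Hence C_0 ≅ Z^10, C_1 ≅ Z^12, C_2 ≅ Z^1.

∂_1: C_1 → C_0 is given by ∂[p,q] = [q] − [p].
As a 10×12 matrix over Z this has rank 8, with invariant factors (1,1,1,1,1,1,1,1).

Boundary ∂_2: C_2 → C_1 sends each 2-simplex [p,q,r] to [q,r] − [p,r] + [p,q]. For instance
  ∂[v_3,v_6,v_8] = [v_6,v_8] − [v_3,v_8] + [v_3,v_6].
As a 12×1 matrix over Z this has rank 1, with invariant factors (1).

Reading off H_k = ker ∂_k / im ∂_{k+1}:

  H_0: rank C_0 − rank ∂_1 = 10 − 8 = 2, and the invariant factors of ∂_1 are all 1, so H_0 ≅ Z^2.
  H_1: rank ker ∂_1 − rank ∂_2 = (12 − 8) − 1 = 3, and the invariant factors of ∂_2 are all 1, so H_1 ≅ Z^3.
  H_2: rank ker ∂_2 − rank ∂_3 = (1 − 1) − 0 = 0, and there is no ∂_3, so H_2 ≅ 0.

As a check, the Euler characteristic is 10 − 12 + 1 = -1, which agrees with 2 − 3 + 0 = -1.

Hence the Betti numbers are b_0 = 2, b_1 = 3, b_2 = 0.

b_0 = 2, b_1 = 3, b_2 = 0.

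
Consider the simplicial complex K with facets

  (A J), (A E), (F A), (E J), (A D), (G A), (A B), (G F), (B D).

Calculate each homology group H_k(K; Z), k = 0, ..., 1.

We work with the vertex ordering A < B < D < E < F < G < J. The simplices of K, each written with vertices in increasing order, are:

  0-simplices (7): A, B, D, E, F, G, J
  1-simplices (9): AB, AD, AE, AF, AG, AJ, BD, EJ, FG

so the chain groups are C_0 ≅ Z^7, C_1 ≅ Z^9.

∂_1: C_1 → C_0 maps an edge to its endpoints' difference, ∂[p,q] = q − p. For instance
  ∂EJ = J − E.
The 7×9 boundary matrix has rank 6 and Smith normal form diag(1,1,1,1,1,1).

Computing H_k = (kernel of ∂_k) / (image of ∂_{k+1}):

  H_0: rank C_0 − rank ∂_1 = 7 − 6 = 1, and the invariant factors of ∂_1 are all 1, so H_0 = Z.
  H_1: rank ker ∂_1 − rank ∂_2 = (9 − 6) − 0 = 3, and there is no ∂_2, so H_1 = Z^3.

H_0 = Z,  H_1 = Z^3.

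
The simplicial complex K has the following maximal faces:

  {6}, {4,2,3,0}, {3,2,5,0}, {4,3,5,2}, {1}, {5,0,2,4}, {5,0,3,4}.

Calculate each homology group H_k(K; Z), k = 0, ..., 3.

H_0 ≅ Z^3,  H_1 = 0,  H_2 = 0,  H_3 ≅ Z.

Fix the vertex order 0 < 1 < 2 < 3 < 4 < 5 < 6 and write every simplex with vertices in increasing order. Then dim K = 3 and the simplices of K are:

  0-simplices (7): [0], [1], [2], [3], [4], [5], [6]
  1-simplices (10): [0,2], [0,3], [0,4], [0,5], [2,3], [2,4], [2,5], [3,4], [3,5], [4,5]
  2-simplices (10): [0,2,3], [0,2,4], [0,2,5], [0,3,4], [0,3,5], [0,4,5], [2,3,4], [2,3,5], [2,4,5], [3,4,5]
  3-simplices (5): [0,2,3,4], [0,2,3,5], [0,2,4,5], [0,3,4,5], [2,3,4,5]

Hence C_0 ≅ Z^7, C_1 ≅ Z^10, C_2 ≅ Z^10, C_3 ≅ Z^5.

The boundary map ∂_1: C_1 → C_0 is given by ∂[p,q] = [q] − [p]. For instance
  ∂[2,4] = [4] − [2].
The 7×10 boundary matrix has rank 4 and Smith normal form diag(1,1,1,1).

Boundary ∂_2: C_2 → C_1 maps a triangle to the signed sum of its edges. For instance
  ∂[2,3,5] = [3,5] − [2,5] + [2,3],
  ∂[2,3,4] = [3,4] − [2,4] + [2,3].
This gives a 10×10 integer matrix of rank 6; reducing to Smith normal form yields diagonal entries (1,1,1,1,1,1).

Boundary ∂_3: C_3 → C_2 sends each 3-simplex σ to the alternating sum Σ_i (−1)^i (σ with its i-th vertex removed). For instance
  ∂[0,2,3,5] = [2,3,5] − [0,3,5] + [0,2,5] − [0,2,3],
  ∂[2,3,4,5] = [3,4,5] − [2,4,5] + [2,3,5] − [2,3,4].
The resulting 10×5 matrix has rank 4, and its Smith normal form has invariant factors (1,1,1,1).

Now H_k = ker ∂_k / im ∂_{k+1}, so:

  H_0: rank C_0 − rank ∂_1 = 7 − 4 = 3, and the invariant factors of ∂_1 are all 1, so H_0 ≅ Z^3.
  H_1: rank ker ∂_1 − rank ∂_2 = (10 − 4) − 6 = 0, and the invariant factors of ∂_2 are all 1, so H_1 ≅ 0.
  H_2: rank ker ∂_2 − rank ∂_3 = (10 − 6) − 4 = 0, and the invariant factors of ∂_3 are all 1, so H_2 ≅ 0.
  H_3: rank ker ∂_3 − rank ∂_4 = (5 − 4) − 0 = 1, and there is no ∂_4, so H_3 ≅ Z.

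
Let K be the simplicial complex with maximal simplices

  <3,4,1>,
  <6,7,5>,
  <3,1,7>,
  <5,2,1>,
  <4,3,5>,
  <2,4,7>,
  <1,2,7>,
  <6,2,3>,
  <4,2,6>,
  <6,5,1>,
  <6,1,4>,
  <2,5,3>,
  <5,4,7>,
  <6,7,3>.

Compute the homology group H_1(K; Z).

H_1 = Z^2.

We work with the vertex ordering 1 < 2 < 3 < 4 < 5 < 6 < 7. The simplices of K, each written with vertices in increasing order, are:

  0-simplices (7): [1], [2], [3], [4], [5], [6], [7]
  1-simplices (21): [1,2], [1,3], [1,4], [1,5], [1,6], [1,7], [2,3], [2,4], [2,5], [2,6], [2,7], [3,4], [3,5], [3,6], [3,7], [4,5], [4,6], [4,7], [5,6], [5,7], [6,7]
  2-simplices (14): [1,2,5], [1,2,7], [1,3,4], [1,3,7], [1,4,6], [1,5,6], [2,3,5], [2,3,6], [2,4,6], [2,4,7], [3,4,5], [3,6,7], [4,5,7], [5,6,7]

so the chain groups are C_0 ≅ Z^7, C_1 ≅ Z^21, C_2 ≅ Z^14.

The boundary map ∂_1: C_1 → C_0 is given by ∂[p,q] = [q] − [p].
This gives a 7×21 integer matrix of rank 6; reducing to Smith normal form yields diagonal entries (1,1,1,1,1,1).

∂_2: C_2 → C_1 maps a triangle to the signed sum of its edges. For instance
  ∂[1,2,5] = [2,5] − [1,5] + [1,2],
  ∂[1,5,6] = [5,6] − [1,6] + [1,5].
The resulting 21×14 matrix has rank 13, and its Smith normal form has invariant factors (1,1,1,1,1,1,1,1,1,1,1,1,1).

Computing H_k = (kernel of ∂_k) / (image of ∂_{k+1}):

  H_1: rank ker ∂_1 − rank ∂_2 = (21 − 6) − 13 = 2, and the invariant factors of ∂_2 are all 1, so H_1 = Z^2.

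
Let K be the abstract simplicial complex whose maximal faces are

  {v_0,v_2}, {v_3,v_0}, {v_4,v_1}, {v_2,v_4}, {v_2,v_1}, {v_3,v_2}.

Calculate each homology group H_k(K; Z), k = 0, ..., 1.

H_0 = Z,  H_1 = Z^2.

Take the total order v_0 < v_1 < v_2 < v_3 < v_4 on the vertex set. Then K (dimension 1) consists of the simplices:

  0-simplices (5): [v_0], [v_1], [v_2], [v_3], [v_4]
  1-simplices (6): [v_0,v_2], [v_0,v_3], [v_1,v_2], [v_1,v_4], [v_2,v_3], [v_2,v_4]

Hence C_0 ≅ Z^5, C_1 ≅ Z^6.

∂_1: C_1 → C_0 maps an edge to its endpoints' difference, ∂[p,q] = q − p. For instance
  ∂[v_2,v_4] = [v_4] − [v_2].
The resulting 5×6 matrix has rank 4, and its Smith normal form has invariant factors (1,1,1,1).

Computing H_k = (kernel of ∂_k) / (image of ∂_{k+1}):

  H_0: rank C_0 − rank ∂_1 = 5 − 4 = 1, and the invariant factors of ∂_1 are all 1, so H_0 ≅ Z.
  H_1: rank ker ∂_1 − rank ∂_2 = (6 − 4) − 0 = 2, and there is no ∂_2, so H_1 ≅ Z^2.

As a check, the Euler characteristic is 5 − 6 = -1, which agrees with 1 − 2 = -1.
(K is a triangulation of a wedge of 2 circles.)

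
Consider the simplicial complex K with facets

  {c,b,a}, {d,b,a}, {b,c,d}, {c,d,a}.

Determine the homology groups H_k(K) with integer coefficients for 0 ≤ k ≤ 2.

H_0 ≅ Z,  H_1 = 0,  H_2 ≅ Z.

Fix the vertex order a < b < c < d and write every simplex with vertices in increasing order. Then dim K = 2 and the simplices of K are:

  0-simplices (4): a, b, c, d
  1-simplices (6): ab, ac, ad, bc, bd, cd
  2-simplices (4): abc, abd, acd, bcd

Hence C_0 ≅ Z^4, C_1 ≅ Z^6, C_2 ≅ Z^4.

∂_1: C_1 → C_0 is given by ∂[p,q] = [q] − [p].
The resulting 4×6 matrix has rank 3, and its Smith normal form has invariant factors (1,1,1).

Boundary ∂_2: C_2 → C_1 maps a triangle to the signed sum of its edges. For instance
  ∂abc = bc − ac + ab,
  ∂acd = cd − ad + ac.
As a 6×4 matrix over Z this has rank 3, with invariant factors (1,1,1).

Now H_k = ker ∂_k / im ∂_{k+1}, so:

  H_0: rank C_0 − rank ∂_1 = 4 − 3 = 1, and the invariant factors of ∂_1 are all 1, so H_0 = Z.
  H_1: rank ker ∂_1 − rank ∂_2 = (6 − 3) − 3 = 0, and the invariant factors of ∂_2 are all 1, so H_1 = 0.
  H_2: rank ker ∂_2 − rank ∂_3 = (4 − 3) − 0 = 1, and there is no ∂_3, so H_2 = Z.

As a check, the Euler characteristic is 4 − 6 + 4 = 2, which agrees with 1 − 0 + 1 = 2.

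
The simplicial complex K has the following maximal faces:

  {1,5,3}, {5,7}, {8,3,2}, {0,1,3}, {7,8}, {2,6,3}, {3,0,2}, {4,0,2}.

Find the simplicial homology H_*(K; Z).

H_0 ≅ Z,  H_1 ≅ Z,  H_2 = 0.

K has 9 vertices, 15 edges, 6 triangles.
rank ∂_0 = 0, rank ∂_1 = 8 ⇒ b_0 = 9 − 0 − 8 = 1; all invariant factors of ∂_1 are 1 so no torsion. So H_0 ≅ Z.
rank ∂_1 = 8, rank ∂_2 = 6 ⇒ b_1 = 15 − 8 − 6 = 1; all invariant factors of ∂_2 are 1 so no torsion. So H_1 ≅ Z.
rank ∂_2 = 6, rank ∂_3 = 0 ⇒ b_2 = 6 − 6 − 0 = 0. So H_2 ≅ 0.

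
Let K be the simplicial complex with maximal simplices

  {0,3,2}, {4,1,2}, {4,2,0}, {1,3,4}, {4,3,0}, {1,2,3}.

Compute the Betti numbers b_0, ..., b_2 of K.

K has 5 vertices, 9 edges, 6 triangles.
rank ∂_0 = 0, rank ∂_1 = 4 ⇒ b_0 = 5 − 0 − 4 = 1; all invariant factors of ∂_1 are 1 so no torsion. So H_0 ≅ Z.
rank ∂_1 = 4, rank ∂_2 = 5 ⇒ b_1 = 9 − 4 − 5 = 0; all invariant factors of ∂_2 are 1 so no torsion. So H_1 ≅ 0.
rank ∂_2 = 5, rank ∂_3 = 0 ⇒ b_2 = 6 − 5 − 0 = 1. So H_2 ≅ Z.

b_0 = 1, b_1 = 0, b_2 = 1.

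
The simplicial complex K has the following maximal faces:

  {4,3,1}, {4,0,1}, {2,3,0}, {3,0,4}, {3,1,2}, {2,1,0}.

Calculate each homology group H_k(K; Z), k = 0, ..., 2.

K has 5 vertices, 9 edges, 6 triangles.
rank ∂_0 = 0, rank ∂_1 = 4 ⇒ b_0 = 5 − 0 − 4 = 1; all invariant factors of ∂_1 are 1 so no torsion. So H_0 ≅ Z.
rank ∂_1 = 4, rank ∂_2 = 5 ⇒ b_1 = 9 − 4 − 5 = 0; all invariant factors of ∂_2 are 1 so no torsion. So H_1 ≅ 0.
rank ∂_2 = 5, rank ∂_3 = 0 ⇒ b_2 = 6 − 5 − 0 = 1. So H_2 ≅ Z.

H_0 = Z,  H_1 = 0,  H_2 = Z.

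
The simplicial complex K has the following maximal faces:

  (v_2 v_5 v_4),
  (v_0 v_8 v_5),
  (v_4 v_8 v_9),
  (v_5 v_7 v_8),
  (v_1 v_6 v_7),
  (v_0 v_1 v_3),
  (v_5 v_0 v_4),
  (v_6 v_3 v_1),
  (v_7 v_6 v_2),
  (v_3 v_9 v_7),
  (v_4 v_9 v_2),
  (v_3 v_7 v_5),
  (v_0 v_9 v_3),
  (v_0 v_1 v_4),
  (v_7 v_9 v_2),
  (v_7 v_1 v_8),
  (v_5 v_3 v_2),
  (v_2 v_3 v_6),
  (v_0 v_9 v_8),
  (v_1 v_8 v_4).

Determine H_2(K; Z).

Fix the vertex order v_0 < v_1 < v_2 < v_3 < v_4 < v_5 < v_6 < v_7 < v_8 < v_9 and write every simplex with vertices in increasing order. Then dim K = 2 and the simplices of K are:

  0-simplices (10): [v_0], [v_1], [v_2], [v_3], [v_4], [v_5], [v_6], [v_7], [v_8], [v_9]
  1-simplices (30): (30 of them)
  2-simplices (20): (20 of them)

so the chain groups are C_0 ≅ Z^10, C_1 ≅ Z^30, C_2 ≅ Z^20.

The boundary map ∂_1: C_1 → C_0 maps an edge to its endpoints' difference, ∂[p,q] = q − p. For instance
  ∂[v_2,v_7] = [v_7] − [v_2].
The 10×30 boundary matrix has rank 9 and Smith normal form diag(1,1,1,1,1,1,1,1,1).

The boundary map ∂_2: C_2 → C_1 acts by ∂[p,q,r] = [q,r] − [p,r] + [p,q]. For instance
  ∂[v_1,v_6,v_7] = [v_6,v_7] − [v_1,v_7] + [v_1,v_6],
  ∂[v_0,v_4,v_5] = [v_4,v_5] − [v_0,v_5] + [v_0,v_4].
The 30×20 boundary matrix has rank 20 and Smith normal form diag(1,1,1,1,1,1,1,1,1,1,1,1,1,1,1,1,1,1,1,2).

Now H_k = ker ∂_k / im ∂_{k+1}, so:

  H_2: rank ker ∂_2 − rank ∂_3 = (20 − 20) − 0 = 0, and there is no ∂_3, so H_2 = 0.

H_2 ≅ 0.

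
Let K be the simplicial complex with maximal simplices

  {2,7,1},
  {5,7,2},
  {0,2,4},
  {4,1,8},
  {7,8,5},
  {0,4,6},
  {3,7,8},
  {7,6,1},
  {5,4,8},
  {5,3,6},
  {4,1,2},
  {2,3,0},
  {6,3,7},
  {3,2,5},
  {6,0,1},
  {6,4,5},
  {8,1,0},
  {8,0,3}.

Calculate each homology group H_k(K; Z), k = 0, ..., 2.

H_0 ≅ Z,  H_1 ≅ Z ⊕ Z/2,  H_2 = 0.

Order the vertices as 0 < 1 < 2 < 3 < 4 < 5 < 6 < 7 < 8. Listing each simplex with vertices in this order, K has dimension 2 with simplices:

  0-simplices (9): [0], [1], [2], [3], [4], [5], [6], [7], [8]
  1-simplices (27): (27 of them)
  2-simplices (18): [0,1,6], [0,1,8], [0,2,3], [0,2,4], [0,3,8], [0,4,6], [1,2,4], [1,2,7], [1,4,8], [1,6,7], [2,3,5], [2,5,7], [3,5,6], [3,6,7], [3,7,8], [4,5,6], [4,5,8], [5,7,8]

Hence C_0 ≅ Z^9, C_1 ≅ Z^27, C_2 ≅ Z^18.

The boundary map ∂_1: C_1 → C_0 sends each edge [p,q] (with p < q) to q − p. For instance
  ∂[1,8] = [8] − [1].
This gives a 9×27 integer matrix of rank 8; reducing to Smith normal form yields diagonal entries (1,1,1,1,1,1,1,1).

The boundary map ∂_2: C_2 → C_1 maps a triangle to the signed sum of its edges. For instance
  ∂[0,1,8] = [1,8] − [0,8] + [0,1],
  ∂[0,4,6] = [4,6] − [0,6] + [0,4].
This gives a 27×18 integer matrix of rank 18; reducing to Smith normal form yields diagonal entries (1,1,1,1,1,1,1,1,1,1,1,1,1,1,1,1,1,2).

Now H_k = ker ∂_k / im ∂_{k+1}, so:

  H_0: rank C_0 − rank ∂_1 = 9 − 8 = 1, and the invariant factors of ∂_1 are all 1, so H_0 ≅ Z.
  H_1: rank ker ∂_1 − rank ∂_2 = (27 − 8) − 18 = 1, and ∂_2 has invariant factor 2 > 1, so H_1 ≅ Z ⊕ Z/2.
  H_2: rank ker ∂_2 − rank ∂_3 = (18 − 18) − 0 = 0, and there is no ∂_3, so H_2 ≅ 0.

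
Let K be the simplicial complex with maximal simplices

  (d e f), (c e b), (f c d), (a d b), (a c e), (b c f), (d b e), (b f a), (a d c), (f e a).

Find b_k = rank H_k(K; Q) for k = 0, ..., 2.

Take the total order a < b < c < d < e < f on the vertex set. Then K (dimension 2) consists of the simplices:

  0-simplices (6): a, b, c, d, e, f
  1-simplices (15): ab, ac, ad, ae, af, bc, bd, be, bf, cd, ce, cf, de, df, ef
  2-simplices (10): abd, abf, acd, ace, aef, bce, bcf, bde, cdf, def

so the chain groups are C_0 ≅ Z^6, C_1 ≅ Z^15, C_2 ≅ Z^10.

∂_1: C_1 → C_0 is given by ∂[p,q] = [q] − [p].
The 6×15 boundary matrix has rank 5 and Smith normal form diag(1,1,1,1,1).

∂_2: C_2 → C_1 acts by ∂[p,q,r] = [q,r] − [p,r] + [p,q]. For instance
  ∂bce = ce − be + bc,
  ∂acd = cd − ad + ac.
The 15×10 boundary matrix has rank 10 and Smith normal form diag(1,1,1,1,1,1,1,1,1,2).

Reading off H_k = ker ∂_k / im ∂_{k+1}:

  H_0: rank C_0 − rank ∂_1 = 6 − 5 = 1, and the invariant factors of ∂_1 are all 1, so H_0 ≅ Z.
  H_1: rank ker ∂_1 − rank ∂_2 = (15 − 5) − 10 = 0, and ∂_2 has invariant factor 2 > 1, so H_1 ≅ Z/2.
  H_2: rank ker ∂_2 − rank ∂_3 = (10 − 10) − 0 = 0, and there is no ∂_3, so H_2 ≅ 0.

As a check, the Euler characteristic is 6 − 15 + 10 = 1, which agrees with 1 − 0 + 0 = 1.
(K is a triangulation of the real projective plane RP^2.)

Hence the Betti numbers are b_0 = 1, b_1 = 0, b_2 = 0.

b_0 = 1, b_1 = 0, b_2 = 0.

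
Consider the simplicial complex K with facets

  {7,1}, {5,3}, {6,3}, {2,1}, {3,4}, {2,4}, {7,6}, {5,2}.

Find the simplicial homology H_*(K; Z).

Order the vertices as 1 < 2 < 3 < 4 < 5 < 6 < 7. Listing each simplex with vertices in this order, K has dimension 1 with simplices:

  0-simplices (7): [1], [2], [3], [4], [5], [6], [7]
  1-simplices (8): [1,2], [1,7], [2,4], [2,5], [3,4], [3,5], [3,6], [6,7]

giving chain groups C_0 ≅ Z^7, C_1 ≅ Z^8.

∂_1: C_1 → C_0 sends each edge [p,q] (with p < q) to q − p. For instance
  ∂[2,5] = [5] − [2].
The resulting 7×8 matrix has rank 6, and its Smith normal form has invariant factors (1,1,1,1,1,1).

Computing H_k = (kernel of ∂_k) / (image of ∂_{k+1}):

  H_0: rank C_0 − rank ∂_1 = 7 − 6 = 1, and the invariant factors of ∂_1 are all 1, so H_0 = Z.
  H_1: rank ker ∂_1 − rank ∂_2 = (8 − 6) − 0 = 2, and there is no ∂_2, so H_1 = Z^2.

As a check, the Euler characteristic is 7 − 8 = -1, which agrees with 1 − 2 = -1.

H_0 = Z,  H_1 = Z^2.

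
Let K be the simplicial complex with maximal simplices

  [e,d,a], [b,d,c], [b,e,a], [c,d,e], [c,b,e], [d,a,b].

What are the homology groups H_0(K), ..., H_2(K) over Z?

H_0 = Z,  H_1 = 0,  H_2 = Z.

Take the total order a < b < c < d < e on the vertex set. Then K (dimension 2) consists of the simplices:

  0-simplices (5): a, b, c, d, e
  1-simplices (9): ab, ad, ae, bc, bd, be, cd, ce, de
  2-simplices (6): abd, abe, ade, bcd, bce, cde

Hence C_0 ≅ Z^5, C_1 ≅ Z^9, C_2 ≅ Z^6.

Boundary ∂_1: C_1 → C_0 is given by ∂[p,q] = [q] − [p]. For instance
  ∂bc = c − b.
The 5×9 boundary matrix has rank 4 and Smith normal form diag(1,1,1,1).

Boundary ∂_2: C_2 → C_1 acts by ∂[p,q,r] = [q,r] − [p,r] + [p,q]. For instance
  ∂ade = de − ae + ad,
  ∂cde = de − ce + cd.
The resulting 9×6 matrix has rank 5, and its Smith normal form has invariant factors (1,1,1,1,1).

From H_k ≅ ker(∂_k) / im(∂_{k+1}) we obtain:

  H_0: rank C_0 − rank ∂_1 = 5 − 4 = 1, and the invariant factors of ∂_1 are all 1, so H_0 ≅ Z.
  H_1: rank ker ∂_1 − rank ∂_2 = (9 − 4) − 5 = 0, and the invariant factors of ∂_2 are all 1, so H_1 ≅ 0.
  H_2: rank ker ∂_2 − rank ∂_3 = (6 − 5) − 0 = 1, and there is no ∂_3, so H_2 ≅ Z.

(K is a triangulation of the 2-sphere S^2.)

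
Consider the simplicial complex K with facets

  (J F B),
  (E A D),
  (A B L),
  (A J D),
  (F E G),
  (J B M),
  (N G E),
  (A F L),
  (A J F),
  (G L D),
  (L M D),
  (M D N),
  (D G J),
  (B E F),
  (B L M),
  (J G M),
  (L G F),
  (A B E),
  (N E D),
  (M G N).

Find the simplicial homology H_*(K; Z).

H_0 = Z,  H_1 = Z ⊕ Z/2Z,  H_2 = 0.

K has 10 vertices, 30 edges, 20 triangles.
rank ∂_0 = 0, rank ∂_1 = 9 ⇒ b_0 = 10 − 0 − 9 = 1; all invariant factors of ∂_1 are 1 so no torsion. So H_0 ≅ Z.
rank ∂_1 = 9, rank ∂_2 = 20 ⇒ b_1 = 30 − 9 − 20 = 1; ∂_2 has invariant factor(s) [2] giving torsion. So H_1 ≅ Z ⊕ Z/2Z.
rank ∂_2 = 20, rank ∂_3 = 0 ⇒ b_2 = 20 − 20 − 0 = 0. So H_2 ≅ 0.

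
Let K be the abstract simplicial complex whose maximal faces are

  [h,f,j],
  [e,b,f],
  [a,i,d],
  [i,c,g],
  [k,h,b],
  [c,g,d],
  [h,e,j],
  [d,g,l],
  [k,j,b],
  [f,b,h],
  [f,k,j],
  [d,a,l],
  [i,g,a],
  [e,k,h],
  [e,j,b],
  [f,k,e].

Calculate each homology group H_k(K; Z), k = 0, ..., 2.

We work with the vertex ordering a < b < c < d < e < f < g < h < i < j < k < l. The simplices of K, each written with vertices in increasing order, are:

  0-simplices (12): a, b, c, d, e, f, g, h, i, j, k, l
  1-simplices (27): ad, ag, ai, al, be, bf, bh, bj, bk, cd, cg, ci, dg, di, dl, ef, eh, ej, ek, fh, fj, fk, gi, gl, hj, hk, jk
  2-simplices (16): adi, adl, agi, bef, bej, bfh, bhk, bjk, cdg, cgi, dgl, efk, ehj, ehk, fhj, fjk

so the chain groups are C_0 ≅ Z^12, C_1 ≅ Z^27, C_2 ≅ Z^16.

The boundary map ∂_1: C_1 → C_0 maps an edge to its endpoints' difference, ∂[p,q] = q − p.
This gives a 12×27 integer matrix of rank 10; reducing to Smith normal form yields diagonal entries (1,1,1,1,1,1,1,1,1,1).

The boundary map ∂_2: C_2 → C_1 maps a triangle to the signed sum of its edges. For instance
  ∂cdg = dg − cg + cd,
  ∂adi = di − ai + ad.
As a 27×16 matrix over Z this has rank 16, with invariant factors (1,1,1,1,1,1,1,1,1,1,1,1,1,1,1,2).

From H_k ≅ ker(∂_k) / im(∂_{k+1}) we obtain:

  H_0: rank C_0 − rank ∂_1 = 12 − 10 = 2, and the invariant factors of ∂_1 are all 1, so H_0 ≅ Z^2.
  H_1: rank ker ∂_1 − rank ∂_2 = (27 − 10) − 16 = 1, and ∂_2 has invariant factor 2 > 1, so H_1 ≅ Z ⊕ Z/2Z.
  H_2: rank ker ∂_2 − rank ∂_3 = (16 − 16) − 0 = 0, and there is no ∂_3, so H_2 ≅ 0.

As a check, the Euler characteristic is 12 − 27 + 16 = 1, which agrees with 2 − 1 + 0 = 1.

H_0 = Z^2,  H_1 = Z ⊕ Z/2Z,  H_2 = 0.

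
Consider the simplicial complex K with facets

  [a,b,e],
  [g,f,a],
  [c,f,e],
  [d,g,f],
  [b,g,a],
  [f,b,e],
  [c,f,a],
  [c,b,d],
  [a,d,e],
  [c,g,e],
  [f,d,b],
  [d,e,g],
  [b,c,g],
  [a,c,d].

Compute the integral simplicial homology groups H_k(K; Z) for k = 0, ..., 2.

H_0 ≅ Z,  H_1 ≅ Z^2,  H_2 ≅ Z.

Fix the vertex order a < b < c < d < e < f < g and write every simplex with vertices in increasing order. Then dim K = 2 and the simplices of K are:

  0-simplices (7): a, b, c, d, e, f, g
  1-simplices (21): ab, ac, ad, ae, af, ag, bc, bd, be, bf, bg, cd, ce, cf, cg, de, df, dg, ef, eg, fg
  2-simplices (14): abe, abg, acd, acf, ade, afg, bcd, bcg, bdf, bef, cef, ceg, deg, dfg

Hence C_0 ≅ Z^7, C_1 ≅ Z^21, C_2 ≅ Z^14.

Boundary ∂_1: C_1 → C_0 maps an edge to its endpoints' difference, ∂[p,q] = q − p.
The 7×21 boundary matrix has rank 6 and Smith normal form diag(1,1,1,1,1,1).

∂_2: C_2 → C_1 sends each 2-simplex [p,q,r] to [q,r] − [p,r] + [p,q]. For instance
  ∂ceg = eg − cg + ce,
  ∂acf = cf − af + ac.
The 21×14 boundary matrix has rank 13 and Smith normal form diag(1,1,1,1,1,1,1,1,1,1,1,1,1).

From H_k ≅ ker(∂_k) / im(∂_{k+1}) we obtain:

  H_0: rank C_0 − rank ∂_1 = 7 − 6 = 1, and the invariant factors of ∂_1 are all 1, so H_0 ≅ Z.
  H_1: rank ker ∂_1 − rank ∂_2 = (21 − 6) − 13 = 2, and the invariant factors of ∂_2 are all 1, so H_1 ≅ Z^2.
  H_2: rank ker ∂_2 − rank ∂_3 = (14 − 13) − 0 = 1, and there is no ∂_3, so H_2 ≅ Z.

As a check, the Euler characteristic is 7 − 21 + 14 = 0, which agrees with 1 − 2 + 1 = 0.
(K is a triangulation of the torus T^2.)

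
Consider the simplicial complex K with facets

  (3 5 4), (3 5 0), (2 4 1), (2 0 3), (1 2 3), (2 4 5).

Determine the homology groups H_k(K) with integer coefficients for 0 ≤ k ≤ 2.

Order the vertices as 0 < 1 < 2 < 3 < 4 < 5. Listing each simplex with vertices in this order, K has dimension 2 with simplices:

  0-simplices (6): [0], [1], [2], [3], [4], [5]
  1-simplices (12): [0,2], [0,3], [0,5], [1,2], [1,3], [1,4], [2,3], [2,4], [2,5], [3,4], [3,5], [4,5]
  2-simplices (6): [0,2,3], [0,3,5], [1,2,3], [1,2,4], [2,4,5], [3,4,5]

so the chain groups are C_0 ≅ Z^6, C_1 ≅ Z^12, C_2 ≅ Z^6.

Boundary ∂_1: C_1 → C_0 is given by ∂[p,q] = [q] − [p]. For instance
  ∂[1,3] = [3] − [1].
The 6×12 boundary matrix has rank 5 and Smith normal form diag(1,1,1,1,1).

Boundary ∂_2: C_2 → C_1 acts by ∂[p,q,r] = [q,r] − [p,r] + [p,q]. For instance
  ∂[3,4,5] = [4,5] − [3,5] + [3,4],
  ∂[2,4,5] = [4,5] − [2,5] + [2,4].
The 12×6 boundary matrix has rank 6 and Smith normal form diag(1,1,1,1,1,1).

Now H_k = ker ∂_k / im ∂_{k+1}, so:

  H_0: rank C_0 − rank ∂_1 = 6 − 5 = 1, and the invariant factors of ∂_1 are all 1, so H_0 = Z.
  H_1: rank ker ∂_1 − rank ∂_2 = (12 − 5) − 6 = 1, and the invariant factors of ∂_2 are all 1, so H_1 = Z.
  H_2: rank ker ∂_2 − rank ∂_3 = (6 − 6) − 0 = 0, and there is no ∂_3, so H_2 = 0.

As a check, the Euler characteristic is 6 − 12 + 6 = 0, which agrees with 1 − 1 + 0 = 0.
(K is a triangulation of the cylinder S^1 x I.)

H_0 = Z,  H_1 = Z,  H_2 = 0.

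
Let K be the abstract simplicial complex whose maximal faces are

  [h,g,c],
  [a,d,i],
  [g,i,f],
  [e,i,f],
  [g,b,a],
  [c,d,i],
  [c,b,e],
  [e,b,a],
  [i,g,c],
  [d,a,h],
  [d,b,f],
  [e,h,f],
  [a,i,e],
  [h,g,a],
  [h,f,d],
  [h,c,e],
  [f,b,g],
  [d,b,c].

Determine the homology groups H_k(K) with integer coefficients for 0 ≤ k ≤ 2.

We work with the vertex ordering a < b < c < d < e < f < g < h < i. The simplices of K, each written with vertices in increasing order, are:

  0-simplices (9): a, b, c, d, e, f, g, h, i
  1-simplices (27): ab, ad, ae, ag, ah, ai, bc, bd, be, bf, bg, cd, ce, cg, ch, ci, df, dh, di, ef, eh, ei, fg, fh, fi, gh, gi
  2-simplices (18): abe, abg, adh, adi, aei, agh, bcd, bce, bdf, bfg, cdi, ceh, cgh, cgi, dfh, efh, efi, fgi

giving chain groups C_0 ≅ Z^9, C_1 ≅ Z^27, C_2 ≅ Z^18.

The boundary map ∂_1: C_1 → C_0 sends each edge [p,q] (with p < q) to q − p. For instance
  ∂ae = e − a.
This gives a 9×27 integer matrix of rank 8; reducing to Smith normal form yields diagonal entries (1,1,1,1,1,1,1,1).

Boundary ∂_2: C_2 → C_1 maps a triangle to the signed sum of its edges. For instance
  ∂adi = di − ai + ad,
  ∂efi = fi − ei + ef.
The resulting 27×18 matrix has rank 17, and its Smith normal form has invariant factors (1,1,1,1,1,1,1,1,1,1,1,1,1,1,1,1,1).

From H_k ≅ ker(∂_k) / im(∂_{k+1}) we obtain:

  H_0: rank C_0 − rank ∂_1 = 9 − 8 = 1, and the invariant factors of ∂_1 are all 1, so H_0 = Z.
  H_1: rank ker ∂_1 − rank ∂_2 = (27 − 8) − 17 = 2, and the invariant factors of ∂_2 are all 1, so H_1 = Z^2.
  H_2: rank ker ∂_2 − rank ∂_3 = (18 − 17) − 0 = 1, and there is no ∂_3, so H_2 = Z.

As a check, the Euler characteristic is 9 − 27 + 18 = 0, which agrees with 1 − 2 + 1 = 0.

H_0 = Z,  H_1 = Z^2,  H_2 = Z.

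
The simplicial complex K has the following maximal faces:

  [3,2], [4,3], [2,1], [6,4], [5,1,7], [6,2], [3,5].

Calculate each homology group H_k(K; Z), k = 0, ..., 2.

H_0 = Z,  H_1 = Z^2,  H_2 = 0.

We work with the vertex ordering 1 < 2 < 3 < 4 < 5 < 6 < 7. The simplices of K, each written with vertices in increasing order, are:

  0-simplices (7): [1], [2], [3], [4], [5], [6], [7]
  1-simplices (9): [1,2], [1,5], [1,7], [2,3], [2,6], [3,4], [3,5], [4,6], [5,7]
  2-simplices (1): [1,5,7]

Hence C_0 ≅ Z^7, C_1 ≅ Z^9, C_2 ≅ Z^1.

The boundary map ∂_1: C_1 → C_0 sends each edge [p,q] (with p < q) to q − p. For instance
  ∂[3,5] = [5] − [3].
As a 7×9 matrix over Z this has rank 6, with invariant factors (1,1,1,1,1,1).

Boundary ∂_2: C_2 → C_1 sends each 2-simplex [p,q,r] to [q,r] − [p,r] + [p,q]. For instance
  ∂[1,5,7] = [5,7] − [1,7] + [1,5].
As a 9×1 matrix over Z this has rank 1, with invariant factors (1).

Now H_k = ker ∂_k / im ∂_{k+1}, so:

  H_0: rank C_0 − rank ∂_1 = 7 − 6 = 1, and the invariant factors of ∂_1 are all 1, so H_0 = Z.
  H_1: rank ker ∂_1 − rank ∂_2 = (9 − 6) − 1 = 2, and the invariant factors of ∂_2 are all 1, so H_1 = Z^2.
  H_2: rank ker ∂_2 − rank ∂_3 = (1 − 1) − 0 = 0, and there is no ∂_3, so H_2 = 0.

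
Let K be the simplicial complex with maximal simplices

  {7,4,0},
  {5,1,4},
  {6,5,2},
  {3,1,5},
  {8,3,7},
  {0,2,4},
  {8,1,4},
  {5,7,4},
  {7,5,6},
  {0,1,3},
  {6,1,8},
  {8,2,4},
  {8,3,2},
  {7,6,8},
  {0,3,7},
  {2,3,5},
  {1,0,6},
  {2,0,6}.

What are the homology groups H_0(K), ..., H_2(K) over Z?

H_0 ≅ Z,  H_1 ≅ Z^2,  H_2 ≅ Z.

We work with the vertex ordering 0 < 1 < 2 < 3 < 4 < 5 < 6 < 7 < 8. The simplices of K, each written with vertices in increasing order, are:

  0-simplices (9): [0], [1], [2], [3], [4], [5], [6], [7], [8]
  1-simplices (27): (27 of them)
  2-simplices (18): [0,1,3], [0,1,6], [0,2,4], [0,2,6], [0,3,7], [0,4,7], [1,3,5], [1,4,5], [1,4,8], [1,6,8], [2,3,5], [2,3,8], [2,4,8], [2,5,6], [3,7,8], [4,5,7], [5,6,7], [6,7,8]

Hence C_0 ≅ Z^9, C_1 ≅ Z^27, C_2 ≅ Z^18.

Boundary ∂_1: C_1 → C_0 sends each edge [p,q] (with p < q) to q − p. For instance
  ∂[2,6] = [6] − [2].
As a 9×27 matrix over Z this has rank 8, with invariant factors (1,1,1,1,1,1,1,1).

Boundary ∂_2: C_2 → C_1 acts by ∂[p,q,r] = [q,r] − [p,r] + [p,q]. For instance
  ∂[2,5,6] = [5,6] − [2,6] + [2,5],
  ∂[0,2,4] = [2,4] − [0,4] + [0,2].
This gives a 27×18 integer matrix of rank 17; reducing to Smith normal form yields diagonal entries (1,1,1,1,1,1,1,1,1,1,1,1,1,1,1,1,1).

Reading off H_k = ker ∂_k / im ∂_{k+1}:

  H_0: rank C_0 − rank ∂_1 = 9 − 8 = 1, and the invariant factors of ∂_1 are all 1, so H_0 = Z.
  H_1: rank ker ∂_1 − rank ∂_2 = (27 − 8) − 17 = 2, and the invariant factors of ∂_2 are all 1, so H_1 = Z^2.
  H_2: rank ker ∂_2 − rank ∂_3 = (18 − 17) − 0 = 1, and there is no ∂_3, so H_2 = Z.

As a check, the Euler characteristic is 9 − 27 + 18 = 0, which agrees with 1 − 2 + 1 = 0.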